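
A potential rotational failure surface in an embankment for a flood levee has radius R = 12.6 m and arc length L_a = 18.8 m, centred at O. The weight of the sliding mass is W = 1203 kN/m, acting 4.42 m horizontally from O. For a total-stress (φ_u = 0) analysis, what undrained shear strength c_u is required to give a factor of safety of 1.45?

FS = c_u·L_a·R / (W·d), so c_u = FS·W·d / (L_a·R).
c_u = 1.45·1203·4.42 / (18.80·12.6) = 7710.0 / 236.88 = 32.55 kPa

c_u = 32.5 kPa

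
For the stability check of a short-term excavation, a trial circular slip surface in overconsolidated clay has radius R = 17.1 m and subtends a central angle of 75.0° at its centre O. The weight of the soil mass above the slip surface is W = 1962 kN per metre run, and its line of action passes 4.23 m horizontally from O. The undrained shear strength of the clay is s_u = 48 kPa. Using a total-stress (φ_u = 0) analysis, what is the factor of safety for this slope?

Taking moments about the centre O, the resisting moment is provided by the undrained shear strength acting along the arc:
Arc length L_a = R·θ = 17.1·(75.0°·π/180) = 17.1·1.3090 = 22.38 m
M_R = s_u·L_a·R = 48·22.38·17.1 = 18372.7 kN·m/m
M_D = W·d = 1962·4.23 = 8299.3 kN·m/m
FS = M_R / M_D = 18372.7 / 8299.3 = 2.214

FS = 2.21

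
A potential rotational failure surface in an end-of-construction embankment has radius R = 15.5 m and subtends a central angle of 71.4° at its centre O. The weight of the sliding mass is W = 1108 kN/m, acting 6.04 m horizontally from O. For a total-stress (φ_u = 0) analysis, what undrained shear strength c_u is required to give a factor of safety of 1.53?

c_u = 34.2 kPa

FS = c_u·L_a·R / (W·d), so c_u = FS·W·d / (L_a·R).
Arc length L_a = R·θ = 15.5·(71.4°·π/180) = 15.5·1.2462 = 19.32 m
c_u = 1.53·1108·6.04 / (19.32·15.5) = 10239.2 / 299.39 = 34.20 kPa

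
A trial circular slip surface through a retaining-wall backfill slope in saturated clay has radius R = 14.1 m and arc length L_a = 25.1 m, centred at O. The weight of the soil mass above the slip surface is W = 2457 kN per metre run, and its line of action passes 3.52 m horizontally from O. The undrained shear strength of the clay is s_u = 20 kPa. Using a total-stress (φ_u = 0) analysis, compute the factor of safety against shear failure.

Taking moments about the centre O, the resisting moment is provided by the undrained shear strength acting along the arc:
M_R = s_u·L_a·R = 20·25.10·14.1 = 7078.2 kN·m/m
M_D = W·d = 2457·3.52 = 8648.6 kN·m/m
FS = M_R / M_D = 7078.2 / 8648.6 = 0.818

FS = 0.82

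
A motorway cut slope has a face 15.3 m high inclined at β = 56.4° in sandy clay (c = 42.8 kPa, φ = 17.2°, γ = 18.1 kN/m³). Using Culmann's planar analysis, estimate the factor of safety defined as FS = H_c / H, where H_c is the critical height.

FS = 2.19

H_c = (4c/γ) · sinβ cosφ / [1 − cos(β − φ)]
    = (4·42.8/18.1) · sin56.4°·cos17.2° / [1 − cos39.2°]
    = 9.459 · 0.7957 / 0.2251 = 33.44 m
FS = H_c / H = 33.44 / 15.3 = 2.186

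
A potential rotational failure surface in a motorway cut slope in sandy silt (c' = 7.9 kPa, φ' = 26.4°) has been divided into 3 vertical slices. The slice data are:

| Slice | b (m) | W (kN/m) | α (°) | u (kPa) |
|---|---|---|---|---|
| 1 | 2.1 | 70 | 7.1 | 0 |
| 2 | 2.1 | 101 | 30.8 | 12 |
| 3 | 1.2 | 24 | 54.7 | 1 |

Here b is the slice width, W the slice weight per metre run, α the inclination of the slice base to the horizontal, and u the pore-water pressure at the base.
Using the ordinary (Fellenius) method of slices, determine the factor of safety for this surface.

Ordinary method of slices: FS = Σ[c'·Δl_i + (W_i cosα_i − u_i·Δl_i)·tanφ'] / Σ W_i sinα_i, with Δl_i = b_i / cosα_i.
Slice 1: Δl = 2.1/cos7.1° = 2.116 m; N'_1 = 70·cos7.1° − 0·2.116 = 69.5; c'Δl = 16.72; W sinα = 8.7
Slice 2: Δl = 2.1/cos30.8° = 2.445 m; N'_2 = 101·cos30.8° − 12·2.445 = 57.4; c'Δl = 19.31; W sinα = 51.7
Slice 3: Δl = 1.2/cos54.7° = 2.077 m; N'_3 = 24·cos54.7° − 1·2.077 = 11.8; c'Δl = 16.41; W sinα = 19.6
Σc'Δl = 52.4 kN/m; ΣN' = 138.7 kN/m; ΣW sinα = 80.0 kN/m
Resisting = 52.4 + 138.7·tan26.4° = 52.4 + 68.8 = 121.3 kN/m
FS = 121.3 / 80.0 = 1.517

FS = 1.52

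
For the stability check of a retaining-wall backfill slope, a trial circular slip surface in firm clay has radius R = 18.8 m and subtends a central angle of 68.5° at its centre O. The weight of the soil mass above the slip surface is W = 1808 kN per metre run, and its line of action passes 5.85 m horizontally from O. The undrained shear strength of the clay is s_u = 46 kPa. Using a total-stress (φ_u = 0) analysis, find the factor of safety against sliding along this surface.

FS = 1.84

Taking moments about the centre O, the resisting moment is provided by the undrained shear strength acting along the arc:
Arc length L_a = R·θ = 18.8·(68.5°·π/180) = 18.8·1.1956 = 22.48 m
M_R = s_u·L_a·R = 46·22.48·18.8 = 19437.5 kN·m/m
M_D = W·d = 1808·5.85 = 10576.8 kN·m/m
FS = M_R / M_D = 19437.5 / 10576.8 = 1.838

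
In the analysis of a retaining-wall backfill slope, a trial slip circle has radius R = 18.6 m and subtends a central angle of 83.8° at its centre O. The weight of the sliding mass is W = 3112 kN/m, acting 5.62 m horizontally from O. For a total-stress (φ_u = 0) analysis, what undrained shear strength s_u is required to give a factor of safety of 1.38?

FS = s_u·L_a·R / (W·d), so s_u = FS·W·d / (L_a·R).
Arc length L_a = R·θ = 18.6·(83.8°·π/180) = 18.6·1.4626 = 27.20 m
s_u = 1.38·3112·5.62 / (27.20·18.6) = 24135.4 / 506.00 = 47.70 kPa

s_u = 47.7 kPa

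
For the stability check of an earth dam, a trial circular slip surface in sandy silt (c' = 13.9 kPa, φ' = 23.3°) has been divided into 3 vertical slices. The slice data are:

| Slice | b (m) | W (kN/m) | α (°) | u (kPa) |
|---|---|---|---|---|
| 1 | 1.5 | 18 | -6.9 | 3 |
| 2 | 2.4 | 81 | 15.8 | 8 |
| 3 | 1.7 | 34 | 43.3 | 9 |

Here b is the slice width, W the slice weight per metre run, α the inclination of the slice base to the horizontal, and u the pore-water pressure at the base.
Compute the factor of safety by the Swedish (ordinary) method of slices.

FS = 2.79

Ordinary method of slices: FS = Σ[c'·Δl_i + (W_i cosα_i − u_i·Δl_i)·tanφ'] / Σ W_i sinα_i, with Δl_i = b_i / cosα_i.
Slice 1: Δl = 1.5/cos(-6.9°) = 1.511 m; N'_1 = 18·cos(-6.9°) − 3·1.511 = 13.3; c'Δl = 21.00; W sinα = -2.2
Slice 2: Δl = 2.4/cos15.8° = 2.494 m; N'_2 = 81·cos15.8° − 8·2.494 = 58.0; c'Δl = 34.67; W sinα = 22.1
Slice 3: Δl = 1.7/cos43.3° = 2.336 m; N'_3 = 34·cos43.3° − 9·2.336 = 3.7; c'Δl = 32.47; W sinα = 23.3
Σc'Δl = 88.1 kN/m; ΣN' = 75.0 kN/m; ΣW sinα = 43.2 kN/m
Resisting = 88.1 + 75.0·tan23.3° = 88.1 + 32.3 = 120.5 kN/m
FS = 120.5 / 43.2 = 2.788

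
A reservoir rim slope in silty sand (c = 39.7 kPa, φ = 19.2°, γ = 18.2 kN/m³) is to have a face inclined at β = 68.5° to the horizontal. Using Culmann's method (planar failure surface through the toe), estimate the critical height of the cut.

H_c = 22.04 m

Culmann's analysis gives the critical failure plane at α_cr = (β + φ)/2 = (68.5 + 19.2)/2 = 43.9°, and the critical height
H_c = (4c/γ) · sinβ cosφ / [1 − cos(β − φ)]
    = (4·39.7/18.2) · sin68.5°·cos19.2° / [1 − cos(49.3°)]
    = 8.725 · 0.9304·0.9444 / [1 − 0.6521]
    = 8.725 · 0.8787 / 0.3479
    = 22.04 m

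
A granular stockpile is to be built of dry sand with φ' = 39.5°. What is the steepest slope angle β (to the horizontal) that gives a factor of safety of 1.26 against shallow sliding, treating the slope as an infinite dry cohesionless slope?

For an infinite dry cohesionless slope FS = tanφ'/tanβ, so tanβ = tanφ' / FS.
tanβ = tan39.5° / 1.26 = 0.8243 / 1.26 = 0.6542
β = arctan(0.6542) = 33.19°

β = 33.2°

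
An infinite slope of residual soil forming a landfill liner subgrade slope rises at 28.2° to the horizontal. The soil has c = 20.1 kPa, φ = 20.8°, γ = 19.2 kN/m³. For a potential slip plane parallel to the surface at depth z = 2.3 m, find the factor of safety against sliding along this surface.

FS = 1.80

For an infinite slope with a slip plane parallel to the surface (no pore pressure): FS = [c + γz cos²β tanφ] / [γz sinβ cosβ].
γz = 19.2·2.3 = 44.16 kN/m²
Numerator = 20.1 + 44.16·cos²28.2°·tan20.8° = 20.1 + 44.16·0.7767·0.3799 = 33.129 kPa
Denominator = 44.16·sin28.2°·cos28.2° = 44.16·0.4726·0.8813 = 18.391 kPa
FS = 33.129 / 18.391 = 1.801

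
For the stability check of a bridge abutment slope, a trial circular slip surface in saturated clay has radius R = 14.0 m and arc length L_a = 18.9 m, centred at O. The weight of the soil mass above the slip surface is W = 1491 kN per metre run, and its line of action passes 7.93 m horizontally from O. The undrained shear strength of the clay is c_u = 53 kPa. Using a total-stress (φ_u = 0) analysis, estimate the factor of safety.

Taking moments about the centre O, the resisting moment is provided by the undrained shear strength acting along the arc:
M_R = c_u·L_a·R = 53·18.90·14.0 = 14023.8 kN·m/m
M_D = W·d = 1491·7.93 = 11823.6 kN·m/m
FS = M_R / M_D = 14023.8 / 11823.6 = 1.186

FS = 1.19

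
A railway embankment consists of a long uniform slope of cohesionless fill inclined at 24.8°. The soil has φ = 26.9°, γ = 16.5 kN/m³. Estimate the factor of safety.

For a dry cohesionless infinite slope the factor of safety is FS = tanφ / tanβ.
FS = tan26.9° / tan24.8° = 0.5073 / 0.4621 = 1.098

FS = 1.10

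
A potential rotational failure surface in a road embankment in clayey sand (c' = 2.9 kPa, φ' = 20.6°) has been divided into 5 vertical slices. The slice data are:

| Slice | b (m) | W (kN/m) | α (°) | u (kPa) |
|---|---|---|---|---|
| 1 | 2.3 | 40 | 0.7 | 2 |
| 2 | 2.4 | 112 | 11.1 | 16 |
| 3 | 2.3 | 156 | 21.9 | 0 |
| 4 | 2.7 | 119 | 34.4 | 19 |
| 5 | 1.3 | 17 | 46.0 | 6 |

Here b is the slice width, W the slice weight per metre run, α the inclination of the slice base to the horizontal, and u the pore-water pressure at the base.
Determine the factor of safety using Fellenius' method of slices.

FS = 0.90

Ordinary method of slices: FS = Σ[c'·Δl_i + (W_i cosα_i − u_i·Δl_i)·tanφ'] / Σ W_i sinα_i, with Δl_i = b_i / cosα_i.
Slice 1: Δl = 2.3/cos0.7° = 2.300 m; N'_1 = 40·cos0.7° − 2·2.300 = 35.4; c'Δl = 6.67; W sinα = 0.5
Slice 2: Δl = 2.4/cos11.1° = 2.446 m; N'_2 = 112·cos11.1° − 16·2.446 = 70.8; c'Δl = 7.09; W sinα = 21.6
Slice 3: Δl = 2.3/cos21.9° = 2.479 m; N'_3 = 156·cos21.9° − 0·2.479 = 144.7; c'Δl = 7.19; W sinα = 58.2
Slice 4: Δl = 2.7/cos34.4° = 3.272 m; N'_4 = 119·cos34.4° − 19·3.272 = 36.0; c'Δl = 9.49; W sinα = 67.2
Slice 5: Δl = 1.3/cos46.0° = 1.871 m; N'_5 = 17·cos46.0° − 6·1.871 = 0.6; c'Δl = 5.43; W sinα = 12.2
Σc'Δl = 35.9 kN/m; ΣN' = 287.5 kN/m; ΣW sinα = 159.7 kN/m
Resisting = 35.9 + 287.5·tan20.6° = 35.9 + 108.1 = 143.9 kN/m
FS = 143.9 / 159.7 = 0.901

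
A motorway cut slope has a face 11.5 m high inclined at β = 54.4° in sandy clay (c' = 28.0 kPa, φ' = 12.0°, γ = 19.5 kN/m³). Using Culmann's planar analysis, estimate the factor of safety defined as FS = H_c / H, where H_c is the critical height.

FS = 1.52

H_c = (4c'/γ) · sinβ cosφ' / [1 − cos(β − φ')]
    = (4·28.0/19.5) · sin54.4°·cos12.0° / [1 − cos42.4°]
    = 5.744 · 0.7953 / 0.2615 = 17.47 m
FS = H_c / H = 17.47 / 11.5 = 1.519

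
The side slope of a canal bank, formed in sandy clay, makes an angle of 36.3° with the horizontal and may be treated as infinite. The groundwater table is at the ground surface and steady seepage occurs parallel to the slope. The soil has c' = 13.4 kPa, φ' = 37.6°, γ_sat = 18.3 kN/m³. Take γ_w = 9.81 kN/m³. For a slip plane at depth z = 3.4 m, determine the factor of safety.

With seepage parallel to the slope and the water table at the surface, the effective normal stress on the slip plane uses the buoyant unit weight γ' = γ_sat − γ_w while the driving shear stress uses γ_sat:
FS = [c' + γ' z cos²β tanφ'] / [γ_sat z sinβ cosβ]
γ' = 18.3 − 9.81 = 8.49 kN/m³
Numerator = 13.4 + 8.49·3.4·cos²36.3°·tan37.6° = 13.4 + 8.49·3.4·0.6495·0.7701 = 27.839 kPa
Denominator = 18.3·3.4·sin36.3°·cos36.3° = 18.3·3.4·0.5920·0.8059 = 29.686 kPa
FS = 27.839 / 29.686 = 0.938

FS = 0.94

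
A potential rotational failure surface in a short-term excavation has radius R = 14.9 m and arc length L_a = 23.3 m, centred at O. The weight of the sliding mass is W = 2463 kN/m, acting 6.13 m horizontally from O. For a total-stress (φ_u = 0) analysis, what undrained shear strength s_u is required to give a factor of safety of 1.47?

FS = s_u·L_a·R / (W·d), so s_u = FS·W·d / (L_a·R).
s_u = 1.47·2463·6.13 / (23.30·14.9) = 22194.3 / 347.17 = 63.93 kPa

s_u = 63.9 kPa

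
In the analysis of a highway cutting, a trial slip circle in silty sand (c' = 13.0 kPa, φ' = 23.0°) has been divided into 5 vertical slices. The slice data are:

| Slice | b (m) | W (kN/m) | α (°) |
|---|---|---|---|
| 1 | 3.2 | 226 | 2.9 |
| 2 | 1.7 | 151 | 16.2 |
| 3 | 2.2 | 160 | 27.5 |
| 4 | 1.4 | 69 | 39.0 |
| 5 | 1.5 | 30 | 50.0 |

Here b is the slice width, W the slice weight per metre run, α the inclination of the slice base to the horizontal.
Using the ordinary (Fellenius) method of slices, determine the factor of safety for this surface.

Ordinary method of slices: FS = Σ[c'·Δl_i + (W_i cosα_i)·tanφ'] / Σ W_i sinα_i, with Δl_i = b_i / cosα_i.
Slice 1: Δl = 3.2/cos2.9° = 3.204 m; N'_1 = 226·cos2.9° = 225.7; c'Δl = 41.65; W sinα = 11.4
Slice 2: Δl = 1.7/cos16.2° = 1.770 m; N'_2 = 151·cos16.2° = 145.0; c'Δl = 23.01; W sinα = 42.1
Slice 3: Δl = 2.2/cos27.5° = 2.480 m; N'_3 = 160·cos27.5° = 141.9; c'Δl = 32.24; W sinα = 73.9
Slice 4: Δl = 1.4/cos39.0° = 1.801 m; N'_4 = 69·cos39.0° = 53.6; c'Δl = 23.42; W sinα = 43.4
Slice 5: Δl = 1.5/cos50.0° = 2.334 m; N'_5 = 30·cos50.0° = 19.3; c'Δl = 30.34; W sinα = 23.0
Σc'Δl = 150.7 kN/m; ΣN' = 585.5 kN/m; ΣW sinα = 193.8 kN/m
Resisting = 150.7 + 585.5·tan23.0° = 150.7 + 248.5 = 399.2 kN/m
FS = 399.2 / 193.8 = 2.059

FS = 2.06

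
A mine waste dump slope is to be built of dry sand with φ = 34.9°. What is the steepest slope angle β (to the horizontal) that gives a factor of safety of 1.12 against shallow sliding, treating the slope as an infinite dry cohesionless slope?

β = 31.9°

For an infinite dry cohesionless slope FS = tanφ/tanβ, so tanβ = tanφ / FS.
tanβ = tan34.9° / 1.12 = 0.6976 / 1.12 = 0.6229
β = arctan(0.6229) = 31.92°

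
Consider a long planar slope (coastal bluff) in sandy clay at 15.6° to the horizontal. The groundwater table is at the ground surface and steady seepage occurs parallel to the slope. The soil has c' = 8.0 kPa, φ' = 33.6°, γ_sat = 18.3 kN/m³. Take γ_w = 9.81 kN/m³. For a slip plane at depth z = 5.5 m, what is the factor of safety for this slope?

With seepage parallel to the slope and the water table at the surface, the effective normal stress on the slip plane uses the buoyant unit weight γ' = γ_sat − γ_w while the driving shear stress uses γ_sat:
FS = [c' + γ' z cos²β tanφ'] / [γ_sat z sinβ cosβ]
γ' = 18.3 − 9.81 = 8.49 kN/m³
Numerator = 8.0 + 8.49·5.5·cos²15.6°·tan33.6° = 8.0 + 8.49·5.5·0.9277·0.6644 = 36.780 kPa
Denominator = 18.3·5.5·sin15.6°·cos15.6° = 18.3·5.5·0.2689·0.9632 = 26.070 kPa
FS = 36.780 / 26.070 = 1.411

FS = 1.41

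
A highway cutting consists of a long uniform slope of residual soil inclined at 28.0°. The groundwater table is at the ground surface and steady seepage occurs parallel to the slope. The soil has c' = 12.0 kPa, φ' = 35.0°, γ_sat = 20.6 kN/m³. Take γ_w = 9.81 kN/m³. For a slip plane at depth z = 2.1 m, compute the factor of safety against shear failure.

FS = 1.36

With seepage parallel to the slope and the water table at the surface, the effective normal stress on the slip plane uses the buoyant unit weight γ' = γ_sat − γ_w while the driving shear stress uses γ_sat:
FS = [c' + γ' z cos²β tanφ'] / [γ_sat z sinβ cosβ]
γ' = 20.6 − 9.81 = 10.79 kN/m³
Numerator = 12.0 + 10.79·2.1·cos²28.0°·tan35.0° = 12.0 + 10.79·2.1·0.7796·0.7002 = 24.369 kPa
Denominator = 20.6·2.1·sin28.0°·cos28.0° = 20.6·2.1·0.4695·0.8829 = 17.932 kPa
FS = 24.369 / 17.932 = 1.359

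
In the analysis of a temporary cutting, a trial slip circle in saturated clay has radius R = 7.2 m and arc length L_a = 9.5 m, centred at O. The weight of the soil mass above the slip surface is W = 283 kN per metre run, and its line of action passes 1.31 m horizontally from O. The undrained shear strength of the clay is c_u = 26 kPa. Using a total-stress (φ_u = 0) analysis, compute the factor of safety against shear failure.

Taking moments about the centre O, the resisting moment is provided by the undrained shear strength acting along the arc:
M_R = c_u·L_a·R = 26·9.50·7.2 = 1778.4 kN·m/m
M_D = W·d = 283·1.31 = 370.7 kN·m/m
FS = M_R / M_D = 1778.4 / 370.7 = 4.797

FS = 4.80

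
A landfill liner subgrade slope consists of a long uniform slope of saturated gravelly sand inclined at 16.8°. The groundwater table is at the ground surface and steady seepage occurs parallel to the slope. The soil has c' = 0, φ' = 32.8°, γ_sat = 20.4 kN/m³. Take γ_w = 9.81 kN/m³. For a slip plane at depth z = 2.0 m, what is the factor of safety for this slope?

FS = 1.11

With seepage parallel to the slope and the water table at the surface, the effective normal stress on the slip plane uses the buoyant unit weight γ' = γ_sat − γ_w while the driving shear stress uses γ_sat:
FS = [c' + γ' z cos²β tanφ'] / [γ_sat z sinβ cosβ]
(For c' = 0 this reduces to FS = (γ'/γ_sat)·tanφ'/tanβ.)
γ' = 20.4 − 9.81 = 10.59 kN/m³
Numerator = 0.0 + 10.59·2.0·cos²16.8°·tan32.8° = 0.0 + 10.59·2.0·0.9165·0.6445 = 12.509 kPa
Denominator = 20.4·2.0·sin16.8°·cos16.8° = 20.4·2.0·0.2890·0.9573 = 11.289 kPa
FS = 12.509 / 11.289 = 1.108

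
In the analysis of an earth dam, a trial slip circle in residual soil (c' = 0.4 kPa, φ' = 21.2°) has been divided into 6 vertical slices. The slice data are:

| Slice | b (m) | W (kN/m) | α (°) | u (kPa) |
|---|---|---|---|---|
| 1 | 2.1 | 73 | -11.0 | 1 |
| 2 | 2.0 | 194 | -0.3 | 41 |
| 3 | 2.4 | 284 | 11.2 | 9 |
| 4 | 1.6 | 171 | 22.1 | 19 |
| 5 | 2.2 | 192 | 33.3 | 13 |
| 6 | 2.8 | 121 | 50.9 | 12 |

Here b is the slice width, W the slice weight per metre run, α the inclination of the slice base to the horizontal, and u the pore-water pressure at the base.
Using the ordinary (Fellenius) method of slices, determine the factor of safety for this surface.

FS = 0.93

Ordinary method of slices: FS = Σ[c'·Δl_i + (W_i cosα_i − u_i·Δl_i)·tanφ'] / Σ W_i sinα_i, with Δl_i = b_i / cosα_i.
Slice 1: Δl = 2.1/cos(-11.0°) = 2.139 m; N'_1 = 73·cos(-11.0°) − 1·2.139 = 69.5; c'Δl = 0.86; W sinα = -13.9
Slice 2: Δl = 2.0/cos(-0.3°) = 2.000 m; N'_2 = 194·cos(-0.3°) − 41·2.000 = 112.0; c'Δl = 0.80; W sinα = -1.0
Slice 3: Δl = 2.4/cos11.2° = 2.447 m; N'_3 = 284·cos11.2° − 9·2.447 = 256.6; c'Δl = 0.98; W sinα = 55.2
Slice 4: Δl = 1.6/cos22.1° = 1.727 m; N'_4 = 171·cos22.1° − 19·1.727 = 125.6; c'Δl = 0.69; W sinα = 64.3
Slice 5: Δl = 2.2/cos33.3° = 2.632 m; N'_5 = 192·cos33.3° − 13·2.632 = 126.3; c'Δl = 1.05; W sinα = 105.4
Slice 6: Δl = 2.8/cos50.9° = 4.440 m; N'_6 = 121·cos50.9° − 12·4.440 = 23.0; c'Δl = 1.78; W sinα = 93.9
Σc'Δl = 6.2 kN/m; ΣN' = 713.0 kN/m; ΣW sinα = 303.9 kN/m
Resisting = 6.2 + 713.0·tan21.2° = 6.2 + 276.6 = 282.7 kN/m
FS = 282.7 / 303.9 = 0.930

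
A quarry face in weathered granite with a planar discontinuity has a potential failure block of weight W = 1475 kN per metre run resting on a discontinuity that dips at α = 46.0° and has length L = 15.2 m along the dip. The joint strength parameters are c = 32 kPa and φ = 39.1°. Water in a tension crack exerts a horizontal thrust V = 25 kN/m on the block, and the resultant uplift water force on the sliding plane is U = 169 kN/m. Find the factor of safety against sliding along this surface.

Resolving the block weight along and normal to the plane and applying the Mohr–Coulomb strength on the joint:
N' = W cosα − U − V sinα = 1475·cos46.0° − 169 − 25·sin46.0° = 837.6 kN/m
Driving force T = W sinα + V cosα = 1475·sin46.0° + 25·cos46.0° = 1078.4 kN/m
Resisting force R = c·L + N'·tanφ = 32·15.2 + 837.6·tan39.1° = 486.4 + 680.7 = 1167.1 kN/m
FS = R / T = 1167.1 / 1078.4 = 1.082

FS = 1.08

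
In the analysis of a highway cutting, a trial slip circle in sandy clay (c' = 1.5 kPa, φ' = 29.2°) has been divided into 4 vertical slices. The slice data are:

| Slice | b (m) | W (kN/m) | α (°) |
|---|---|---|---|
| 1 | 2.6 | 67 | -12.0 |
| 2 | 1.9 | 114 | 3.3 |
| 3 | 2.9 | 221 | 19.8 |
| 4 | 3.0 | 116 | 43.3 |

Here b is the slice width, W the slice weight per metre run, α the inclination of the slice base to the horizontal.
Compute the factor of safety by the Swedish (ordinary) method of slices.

FS = 1.91

Ordinary method of slices: FS = Σ[c'·Δl_i + (W_i cosα_i)·tanφ'] / Σ W_i sinα_i, with Δl_i = b_i / cosα_i.
Slice 1: Δl = 2.6/cos(-12.0°) = 2.658 m; N'_1 = 67·cos(-12.0°) = 65.5; c'Δl = 3.99; W sinα = -13.9
Slice 2: Δl = 1.9/cos3.3° = 1.903 m; N'_2 = 114·cos3.3° = 113.8; c'Δl = 2.85; W sinα = 6.6
Slice 3: Δl = 2.9/cos19.8° = 3.082 m; N'_3 = 221·cos19.8° = 207.9; c'Δl = 4.62; W sinα = 74.9
Slice 4: Δl = 3.0/cos43.3° = 4.122 m; N'_4 = 116·cos43.3° = 84.4; c'Δl = 6.18; W sinα = 79.6
Σc'Δl = 17.6 kN/m; ΣN' = 471.7 kN/m; ΣW sinα = 147.0 kN/m
Resisting = 17.6 + 471.7·tan29.2° = 17.6 + 263.6 = 281.3 kN/m
FS = 281.3 / 147.0 = 1.913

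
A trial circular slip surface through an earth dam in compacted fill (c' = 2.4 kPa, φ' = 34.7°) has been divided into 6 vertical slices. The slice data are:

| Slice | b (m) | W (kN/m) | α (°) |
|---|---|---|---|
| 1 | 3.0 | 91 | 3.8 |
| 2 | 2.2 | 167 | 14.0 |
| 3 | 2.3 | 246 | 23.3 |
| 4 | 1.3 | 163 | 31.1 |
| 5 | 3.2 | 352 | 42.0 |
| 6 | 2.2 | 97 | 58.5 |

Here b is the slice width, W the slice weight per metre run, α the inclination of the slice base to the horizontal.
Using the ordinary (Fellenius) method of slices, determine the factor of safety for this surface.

Ordinary method of slices: FS = Σ[c'·Δl_i + (W_i cosα_i)·tanφ'] / Σ W_i sinα_i, with Δl_i = b_i / cosα_i.
Slice 1: Δl = 3.0/cos3.8° = 3.007 m; N'_1 = 91·cos3.8° = 90.8; c'Δl = 7.22; W sinα = 6.0
Slice 2: Δl = 2.2/cos14.0° = 2.267 m; N'_2 = 167·cos14.0° = 162.0; c'Δl = 5.44; W sinα = 40.4
Slice 3: Δl = 2.3/cos23.3° = 2.504 m; N'_3 = 246·cos23.3° = 225.9; c'Δl = 6.01; W sinα = 97.3
Slice 4: Δl = 1.3/cos31.1° = 1.518 m; N'_4 = 163·cos31.1° = 139.6; c'Δl = 3.64; W sinα = 84.2
Slice 5: Δl = 3.2/cos42.0° = 4.306 m; N'_5 = 352·cos42.0° = 261.6; c'Δl = 10.33; W sinα = 235.5
Slice 6: Δl = 2.2/cos58.5° = 4.211 m; N'_6 = 97·cos58.5° = 50.7; c'Δl = 10.11; W sinα = 82.7
Σc'Δl = 42.8 kN/m; ΣN' = 930.6 kN/m; ΣW sinα = 546.2 kN/m
Resisting = 42.8 + 930.6·tan34.7° = 42.8 + 644.4 = 687.1 kN/m
FS = 687.1 / 546.2 = 1.258

FS = 1.26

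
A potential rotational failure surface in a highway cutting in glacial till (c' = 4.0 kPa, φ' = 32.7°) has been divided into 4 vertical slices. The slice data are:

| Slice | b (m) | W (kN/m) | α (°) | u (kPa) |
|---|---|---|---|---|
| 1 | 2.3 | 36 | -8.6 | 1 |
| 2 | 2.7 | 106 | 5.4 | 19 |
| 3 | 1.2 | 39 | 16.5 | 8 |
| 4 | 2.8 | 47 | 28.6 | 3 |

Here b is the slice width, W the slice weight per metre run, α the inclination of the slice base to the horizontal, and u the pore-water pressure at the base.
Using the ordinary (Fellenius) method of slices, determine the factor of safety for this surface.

Ordinary method of slices: FS = Σ[c'·Δl_i + (W_i cosα_i − u_i·Δl_i)·tanφ'] / Σ W_i sinα_i, with Δl_i = b_i / cosα_i.
Slice 1: Δl = 2.3/cos(-8.6°) = 2.326 m; N'_1 = 36·cos(-8.6°) − 1·2.326 = 33.3; c'Δl = 9.30; W sinα = -5.4
Slice 2: Δl = 2.7/cos5.4° = 2.712 m; N'_2 = 106·cos5.4° − 19·2.712 = 54.0; c'Δl = 10.85; W sinα = 10.0
Slice 3: Δl = 1.2/cos16.5° = 1.252 m; N'_3 = 39·cos16.5° − 8·1.252 = 27.4; c'Δl = 5.01; W sinα = 11.1
Slice 4: Δl = 2.8/cos28.6° = 3.189 m; N'_4 = 47·cos28.6° − 3·3.189 = 31.7; c'Δl = 12.76; W sinα = 22.5
Σc'Δl = 37.9 kN/m; ΣN' = 146.3 kN/m; ΣW sinα = 38.2 kN/m
Resisting = 37.9 + 146.3·tan32.7° = 37.9 + 94.0 = 131.9 kN/m
FS = 131.9 / 38.2 = 3.455

FS = 3.46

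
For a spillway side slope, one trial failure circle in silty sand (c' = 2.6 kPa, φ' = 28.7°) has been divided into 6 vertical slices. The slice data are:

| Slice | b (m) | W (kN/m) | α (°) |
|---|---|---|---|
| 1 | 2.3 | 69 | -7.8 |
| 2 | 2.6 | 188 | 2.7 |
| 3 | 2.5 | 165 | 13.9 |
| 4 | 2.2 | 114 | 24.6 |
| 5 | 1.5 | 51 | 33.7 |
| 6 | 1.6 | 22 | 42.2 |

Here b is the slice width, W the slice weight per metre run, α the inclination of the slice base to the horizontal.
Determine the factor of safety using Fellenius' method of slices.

Ordinary method of slices: FS = Σ[c'·Δl_i + (W_i cosα_i)·tanφ'] / Σ W_i sinα_i, with Δl_i = b_i / cosα_i.
Slice 1: Δl = 2.3/cos(-7.8°) = 2.321 m; N'_1 = 69·cos(-7.8°) = 68.4; c'Δl = 6.04; W sinα = -9.4
Slice 2: Δl = 2.6/cos2.7° = 2.603 m; N'_2 = 188·cos2.7° = 187.8; c'Δl = 6.77; W sinα = 8.9
Slice 3: Δl = 2.5/cos13.9° = 2.575 m; N'_3 = 165·cos13.9° = 160.2; c'Δl = 6.70; W sinα = 39.6
Slice 4: Δl = 2.2/cos24.6° = 2.420 m; N'_4 = 114·cos24.6° = 103.7; c'Δl = 6.29; W sinα = 47.5
Slice 5: Δl = 1.5/cos33.7° = 1.803 m; N'_5 = 51·cos33.7° = 42.4; c'Δl = 4.69; W sinα = 28.3
Slice 6: Δl = 1.6/cos42.2° = 2.160 m; N'_6 = 22·cos42.2° = 16.3; c'Δl = 5.62; W sinα = 14.8
Σc'Δl = 36.1 kN/m; ΣN' = 578.7 kN/m; ΣW sinα = 129.7 kN/m
Resisting = 36.1 + 578.7·tan28.7° = 36.1 + 316.8 = 352.9 kN/m
FS = 352.9 / 129.7 = 2.722

FS = 2.72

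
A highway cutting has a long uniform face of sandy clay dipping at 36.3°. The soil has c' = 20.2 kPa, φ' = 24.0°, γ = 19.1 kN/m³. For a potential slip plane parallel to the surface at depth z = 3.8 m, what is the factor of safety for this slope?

For an infinite slope with a slip plane parallel to the surface (no pore pressure): FS = [c' + γz cos²β tanφ'] / [γz sinβ cosβ].
γz = 19.1·3.8 = 72.58 kN/m²
Numerator = 20.2 + 72.58·cos²36.3°·tan24.0° = 20.2 + 72.58·0.6495·0.4452 = 41.189 kPa
Denominator = 72.58·sin36.3°·cos36.3° = 72.58·0.5920·0.8059 = 34.629 kPa
FS = 41.189 / 34.629 = 1.189

FS = 1.19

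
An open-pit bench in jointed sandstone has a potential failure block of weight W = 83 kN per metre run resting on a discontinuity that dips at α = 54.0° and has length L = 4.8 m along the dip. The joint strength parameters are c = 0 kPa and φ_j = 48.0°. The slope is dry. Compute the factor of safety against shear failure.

FS = 0.81

Resolving the block weight along and normal to the plane and applying the Mohr–Coulomb strength on the joint:
N' = W cosα = 83·cos54.0° = 48.8 kN/m
Driving force T = W sinα = 83·sin54.0° = 67.1 kN/m
Resisting force R = c·L + N'·tanφ_j = 0·4.8 + 48.8·tan48.0° = 0.0 + 54.2 = 54.2 kN/m
FS = R / T = 54.2 / 67.1 = 0.807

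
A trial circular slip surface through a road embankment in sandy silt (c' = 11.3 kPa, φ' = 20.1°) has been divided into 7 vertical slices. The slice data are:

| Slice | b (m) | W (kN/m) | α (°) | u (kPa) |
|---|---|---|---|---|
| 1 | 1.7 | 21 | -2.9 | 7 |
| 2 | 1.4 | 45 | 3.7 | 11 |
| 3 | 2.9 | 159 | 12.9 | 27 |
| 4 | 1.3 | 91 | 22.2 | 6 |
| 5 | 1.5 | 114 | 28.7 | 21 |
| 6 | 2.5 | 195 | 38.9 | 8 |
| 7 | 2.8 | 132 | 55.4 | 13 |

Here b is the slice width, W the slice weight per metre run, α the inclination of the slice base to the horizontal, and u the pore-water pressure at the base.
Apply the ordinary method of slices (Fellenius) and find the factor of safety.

FS = 0.95

Ordinary method of slices: FS = Σ[c'·Δl_i + (W_i cosα_i − u_i·Δl_i)·tanφ'] / Σ W_i sinα_i, with Δl_i = b_i / cosα_i.
Slice 1: Δl = 1.7/cos(-2.9°) = 1.702 m; N'_1 = 21·cos(-2.9°) − 7·1.702 = 9.1; c'Δl = 19.23; W sinα = -1.1
Slice 2: Δl = 1.4/cos3.7° = 1.403 m; N'_2 = 45·cos3.7° − 11·1.403 = 29.5; c'Δl = 15.85; W sinα = 2.9
Slice 3: Δl = 2.9/cos12.9° = 2.975 m; N'_3 = 159·cos12.9° − 27·2.975 = 74.7; c'Δl = 33.62; W sinα = 35.5
Slice 4: Δl = 1.3/cos22.2° = 1.404 m; N'_4 = 91·cos22.2° − 6·1.404 = 75.8; c'Δl = 15.87; W sinα = 34.4
Slice 5: Δl = 1.5/cos28.7° = 1.710 m; N'_5 = 114·cos28.7° − 21·1.710 = 64.1; c'Δl = 19.32; W sinα = 54.7
Slice 6: Δl = 2.5/cos38.9° = 3.212 m; N'_6 = 195·cos38.9° − 8·3.212 = 126.1; c'Δl = 36.30; W sinα = 122.5
Slice 7: Δl = 2.8/cos55.4° = 4.931 m; N'_7 = 132·cos55.4° − 13·4.931 = 10.9; c'Δl = 55.72; W sinα = 108.7
Σc'Δl = 195.9 kN/m; ΣN' = 390.0 kN/m; ΣW sinα = 357.6 kN/m
Resisting = 195.9 + 390.0·tan20.1° = 195.9 + 142.7 = 338.6 kN/m
FS = 338.6 / 357.6 = 0.947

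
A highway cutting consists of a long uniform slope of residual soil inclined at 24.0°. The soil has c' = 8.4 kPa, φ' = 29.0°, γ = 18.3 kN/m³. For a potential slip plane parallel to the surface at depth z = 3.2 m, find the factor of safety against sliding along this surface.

FS = 1.63

For an infinite slope with a slip plane parallel to the surface (no pore pressure): FS = [c' + γz cos²β tanφ'] / [γz sinβ cosβ].
γz = 18.3·3.2 = 58.56 kN/m²
Numerator = 8.4 + 58.56·cos²24.0°·tan29.0° = 8.4 + 58.56·0.8346·0.5543 = 35.490 kPa
Denominator = 58.56·sin24.0°·cos24.0° = 58.56·0.4067·0.9135 = 21.759 kPa
FS = 35.490 / 21.759 = 1.631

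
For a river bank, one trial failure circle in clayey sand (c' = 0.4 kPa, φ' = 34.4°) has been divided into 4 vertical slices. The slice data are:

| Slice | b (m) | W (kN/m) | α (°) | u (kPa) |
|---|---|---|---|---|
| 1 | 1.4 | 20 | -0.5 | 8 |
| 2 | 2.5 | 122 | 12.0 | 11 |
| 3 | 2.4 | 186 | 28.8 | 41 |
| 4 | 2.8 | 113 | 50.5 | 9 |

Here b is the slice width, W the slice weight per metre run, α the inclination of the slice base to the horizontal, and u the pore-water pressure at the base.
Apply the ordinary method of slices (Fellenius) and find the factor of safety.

Ordinary method of slices: FS = Σ[c'·Δl_i + (W_i cosα_i − u_i·Δl_i)·tanφ'] / Σ W_i sinα_i, with Δl_i = b_i / cosα_i.
Slice 1: Δl = 1.4/cos(-0.5°) = 1.400 m; N'_1 = 20·cos(-0.5°) − 8·1.400 = 8.8; c'Δl = 0.56; W sinα = -0.2
Slice 2: Δl = 2.5/cos12.0° = 2.556 m; N'_2 = 122·cos12.0° − 11·2.556 = 91.2; c'Δl = 1.02; W sinα = 25.4
Slice 3: Δl = 2.4/cos28.8° = 2.739 m; N'_3 = 186·cos28.8° − 41·2.739 = 50.7; c'Δl = 1.10; W sinα = 89.6
Slice 4: Δl = 2.8/cos50.5° = 4.402 m; N'_4 = 113·cos50.5° − 9·4.402 = 32.3; c'Δl = 1.76; W sinα = 87.2
Σc'Δl = 4.4 kN/m; ΣN' = 183.0 kN/m; ΣW sinα = 202.0 kN/m
Resisting = 4.4 + 183.0·tan34.4° = 4.4 + 125.3 = 129.7 kN/m
FS = 129.7 / 202.0 = 0.642

FS = 0.64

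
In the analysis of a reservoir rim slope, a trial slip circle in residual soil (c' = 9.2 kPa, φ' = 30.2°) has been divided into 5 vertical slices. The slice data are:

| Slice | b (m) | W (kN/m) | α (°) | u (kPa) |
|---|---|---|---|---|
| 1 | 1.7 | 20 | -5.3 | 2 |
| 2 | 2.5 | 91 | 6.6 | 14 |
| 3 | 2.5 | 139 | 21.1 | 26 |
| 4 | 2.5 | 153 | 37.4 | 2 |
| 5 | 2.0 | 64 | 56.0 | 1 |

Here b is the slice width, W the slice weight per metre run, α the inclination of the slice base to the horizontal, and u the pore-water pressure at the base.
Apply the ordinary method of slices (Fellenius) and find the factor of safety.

FS = 1.41

Ordinary method of slices: FS = Σ[c'·Δl_i + (W_i cosα_i − u_i·Δl_i)·tanφ'] / Σ W_i sinα_i, with Δl_i = b_i / cosα_i.
Slice 1: Δl = 1.7/cos(-5.3°) = 1.707 m; N'_1 = 20·cos(-5.3°) − 2·1.707 = 16.5; c'Δl = 15.71; W sinα = -1.8
Slice 2: Δl = 2.5/cos6.6° = 2.517 m; N'_2 = 91·cos6.6° − 14·2.517 = 55.2; c'Δl = 23.15; W sinα = 10.5
Slice 3: Δl = 2.5/cos21.1° = 2.680 m; N'_3 = 139·cos21.1° − 26·2.680 = 60.0; c'Δl = 24.65; W sinα = 50.0
Slice 4: Δl = 2.5/cos37.4° = 3.147 m; N'_4 = 153·cos37.4° − 2·3.147 = 115.3; c'Δl = 28.95; W sinα = 92.9
Slice 5: Δl = 2.0/cos56.0° = 3.577 m; N'_5 = 64·cos56.0° − 1·3.577 = 32.2; c'Δl = 32.90; W sinα = 53.1
Σc'Δl = 125.4 kN/m; ΣN' = 279.1 kN/m; ΣW sinα = 204.6 kN/m
Resisting = 125.4 + 279.1·tan30.2° = 125.4 + 162.5 = 287.8 kN/m
FS = 287.8 / 204.6 = 1.407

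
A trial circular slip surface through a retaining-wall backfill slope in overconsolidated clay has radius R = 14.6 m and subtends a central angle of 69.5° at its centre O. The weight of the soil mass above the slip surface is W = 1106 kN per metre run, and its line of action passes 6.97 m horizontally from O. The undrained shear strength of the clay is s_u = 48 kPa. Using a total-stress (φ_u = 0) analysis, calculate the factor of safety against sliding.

FS = 1.61

Taking moments about the centre O, the resisting moment is provided by the undrained shear strength acting along the arc:
Arc length L_a = R·θ = 14.6·(69.5°·π/180) = 14.6·1.2130 = 17.71 m
M_R = s_u·L_a·R = 48·17.71·14.6 = 12411.1 kN·m/m
M_D = W·d = 1106·6.97 = 7708.8 kN·m/m
FS = M_R / M_D = 12411.1 / 7708.8 = 1.610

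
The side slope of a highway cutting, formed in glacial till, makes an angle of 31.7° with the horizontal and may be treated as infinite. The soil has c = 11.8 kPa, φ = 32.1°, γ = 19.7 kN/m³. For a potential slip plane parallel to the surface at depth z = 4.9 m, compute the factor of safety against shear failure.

FS = 1.29

For an infinite slope with a slip plane parallel to the surface (no pore pressure): FS = [c + γz cos²β tanφ] / [γz sinβ cosβ].
γz = 19.7·4.9 = 96.53 kN/m²
Numerator = 11.8 + 96.53·cos²31.7°·tan32.1° = 11.8 + 96.53·0.7239·0.6273 = 55.633 kPa
Denominator = 96.53·sin31.7°·cos31.7° = 96.53·0.5255·0.8508 = 43.156 kPa
FS = 55.633 / 43.156 = 1.289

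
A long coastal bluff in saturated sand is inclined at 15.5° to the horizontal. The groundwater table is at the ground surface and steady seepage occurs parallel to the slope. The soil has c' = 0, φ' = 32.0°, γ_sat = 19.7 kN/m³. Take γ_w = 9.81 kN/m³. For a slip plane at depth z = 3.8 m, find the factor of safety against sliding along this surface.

FS = 1.13

With seepage parallel to the slope and the water table at the surface, the effective normal stress on the slip plane uses the buoyant unit weight γ' = γ_sat − γ_w while the driving shear stress uses γ_sat:
FS = [c' + γ' z cos²β tanφ'] / [γ_sat z sinβ cosβ]
(For c' = 0 this reduces to FS = (γ'/γ_sat)·tanφ'/tanβ.)
γ' = 19.7 − 9.81 = 9.89 kN/m³
Numerator = 0.0 + 9.89·3.8·cos²15.5°·tan32.0° = 0.0 + 9.89·3.8·0.9286·0.6249 = 21.807 kPa
Denominator = 19.7·3.8·sin15.5°·cos15.5° = 19.7·3.8·0.2672·0.9636 = 19.278 kPa
FS = 21.807 / 19.278 = 1.131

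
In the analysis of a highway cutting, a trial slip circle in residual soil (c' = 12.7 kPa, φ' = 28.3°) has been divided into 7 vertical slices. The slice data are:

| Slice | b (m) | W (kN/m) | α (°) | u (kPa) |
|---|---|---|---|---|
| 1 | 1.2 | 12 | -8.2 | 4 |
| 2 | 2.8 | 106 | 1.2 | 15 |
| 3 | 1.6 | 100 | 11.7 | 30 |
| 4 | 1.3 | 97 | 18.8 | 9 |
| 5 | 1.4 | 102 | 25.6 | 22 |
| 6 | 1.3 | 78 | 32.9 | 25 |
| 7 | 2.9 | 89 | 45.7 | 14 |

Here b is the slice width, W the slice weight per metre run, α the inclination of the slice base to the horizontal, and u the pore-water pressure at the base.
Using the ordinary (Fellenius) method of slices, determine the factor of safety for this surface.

FS = 1.66

Ordinary method of slices: FS = Σ[c'·Δl_i + (W_i cosα_i − u_i·Δl_i)·tanφ'] / Σ W_i sinα_i, with Δl_i = b_i / cosα_i.
Slice 1: Δl = 1.2/cos(-8.2°) = 1.212 m; N'_1 = 12·cos(-8.2°) − 4·1.212 = 7.0; c'Δl = 15.40; W sinα = -1.7
Slice 2: Δl = 2.8/cos1.2° = 2.801 m; N'_2 = 106·cos1.2° − 15·2.801 = 64.0; c'Δl = 35.57; W sinα = 2.2
Slice 3: Δl = 1.6/cos11.7° = 1.634 m; N'_3 = 100·cos11.7° − 30·1.634 = 48.9; c'Δl = 20.75; W sinα = 20.3
Slice 4: Δl = 1.3/cos18.8° = 1.373 m; N'_4 = 97·cos18.8° − 9·1.373 = 79.5; c'Δl = 17.44; W sinα = 31.3
Slice 5: Δl = 1.4/cos25.6° = 1.552 m; N'_5 = 102·cos25.6° − 22·1.552 = 57.8; c'Δl = 19.72; W sinα = 44.1
Slice 6: Δl = 1.3/cos32.9° = 1.548 m; N'_6 = 78·cos32.9° − 25·1.548 = 26.8; c'Δl = 19.66; W sinα = 42.4
Slice 7: Δl = 2.9/cos45.7° = 4.152 m; N'_7 = 89·cos45.7° − 14·4.152 = 4.0; c'Δl = 52.73; W sinα = 63.7
Σc'Δl = 181.3 kN/m; ΣN' = 288.0 kN/m; ΣW sinα = 202.2 kN/m
Resisting = 181.3 + 288.0·tan28.3° = 181.3 + 155.1 = 336.3 kN/m
FS = 336.3 / 202.2 = 1.664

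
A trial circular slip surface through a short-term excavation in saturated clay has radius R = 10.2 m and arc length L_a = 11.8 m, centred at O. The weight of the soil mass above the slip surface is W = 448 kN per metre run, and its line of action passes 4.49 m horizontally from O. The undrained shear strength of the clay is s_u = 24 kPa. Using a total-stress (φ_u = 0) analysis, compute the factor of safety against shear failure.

Taking moments about the centre O, the resisting moment is provided by the undrained shear strength acting along the arc:
M_R = s_u·L_a·R = 24·11.80·10.2 = 2888.6 kN·m/m
M_D = W·d = 448·4.49 = 2011.5 kN·m/m
FS = M_R / M_D = 2888.6 / 2011.5 = 1.436

FS = 1.44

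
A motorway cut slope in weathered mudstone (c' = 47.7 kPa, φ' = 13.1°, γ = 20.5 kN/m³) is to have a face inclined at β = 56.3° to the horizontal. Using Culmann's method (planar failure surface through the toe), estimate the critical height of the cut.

Culmann's analysis gives the critical failure plane at α_cr = (β + φ')/2 = (56.3 + 13.1)/2 = 34.7°, and the critical height
H_c = (4c'/γ) · sinβ cosφ' / [1 − cos(β − φ')]
    = (4·47.7/20.5) · sin56.3°·cos13.1° / [1 − cos(43.2°)]
    = 9.307 · 0.8320·0.9740 / [1 − 0.7290]
    = 9.307 · 0.8103 / 0.2710
    = 27.83 m

H_c = 27.83 m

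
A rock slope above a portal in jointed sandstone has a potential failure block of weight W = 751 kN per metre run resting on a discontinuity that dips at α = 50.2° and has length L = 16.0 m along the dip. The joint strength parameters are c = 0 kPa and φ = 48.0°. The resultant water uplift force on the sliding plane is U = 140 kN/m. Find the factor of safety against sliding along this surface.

FS = 0.66

Resolving the block weight along and normal to the plane and applying the Mohr–Coulomb strength on the joint:
N' = W cosα − U = 751·cos50.2° − 140 = 340.7 kN/m
Driving force T = W sinα = 751·sin50.2° = 577.0 kN/m
Resisting force R = c·L + N'·tanφ = 0·16.0 + 340.7·tan48.0° = 0.0 + 378.4 = 378.4 kN/m
FS = R / T = 378.4 / 577.0 = 0.656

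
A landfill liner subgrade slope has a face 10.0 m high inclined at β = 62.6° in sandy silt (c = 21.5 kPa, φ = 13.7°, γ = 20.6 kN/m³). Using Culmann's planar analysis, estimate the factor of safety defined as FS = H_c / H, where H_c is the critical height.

H_c = (4c/γ) · sinβ cosφ / [1 − cos(β − φ)]
    = (4·21.5/20.6) · sin62.6°·cos13.7° / [1 − cos48.9°]
    = 4.175 · 0.8626 / 0.3426 = 10.51 m
FS = H_c / H = 10.51 / 10.0 = 1.051

FS = 1.05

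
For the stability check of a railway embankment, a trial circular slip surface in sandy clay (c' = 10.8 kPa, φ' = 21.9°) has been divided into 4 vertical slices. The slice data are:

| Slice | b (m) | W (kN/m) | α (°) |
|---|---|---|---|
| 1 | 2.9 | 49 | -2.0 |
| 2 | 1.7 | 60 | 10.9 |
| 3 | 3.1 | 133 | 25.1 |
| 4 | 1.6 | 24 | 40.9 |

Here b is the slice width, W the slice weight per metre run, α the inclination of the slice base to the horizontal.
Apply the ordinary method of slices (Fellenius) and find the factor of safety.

Ordinary method of slices: FS = Σ[c'·Δl_i + (W_i cosα_i)·tanφ'] / Σ W_i sinα_i, with Δl_i = b_i / cosα_i.
Slice 1: Δl = 2.9/cos(-2.0°) = 2.902 m; N'_1 = 49·cos(-2.0°) = 49.0; c'Δl = 31.34; W sinα = -1.7
Slice 2: Δl = 1.7/cos10.9° = 1.731 m; N'_2 = 60·cos10.9° = 58.9; c'Δl = 18.70; W sinα = 11.3
Slice 3: Δl = 3.1/cos25.1° = 3.423 m; N'_3 = 133·cos25.1° = 120.4; c'Δl = 36.97; W sinα = 56.4
Slice 4: Δl = 1.6/cos40.9° = 2.117 m; N'_4 = 24·cos40.9° = 18.1; c'Δl = 22.86; W sinα = 15.7
Σc'Δl = 109.9 kN/m; ΣN' = 246.5 kN/m; ΣW sinα = 81.8 kN/m
Resisting = 109.9 + 246.5·tan21.9° = 109.9 + 99.1 = 208.9 kN/m
FS = 208.9 / 81.8 = 2.555

FS = 2.56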